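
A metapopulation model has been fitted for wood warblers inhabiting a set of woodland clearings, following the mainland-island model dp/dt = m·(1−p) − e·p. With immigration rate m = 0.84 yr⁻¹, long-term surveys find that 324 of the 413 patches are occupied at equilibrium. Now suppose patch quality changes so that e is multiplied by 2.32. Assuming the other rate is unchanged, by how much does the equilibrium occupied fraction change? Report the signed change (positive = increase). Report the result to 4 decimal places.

Observed p* = 324/413 = 0.78450.
Balance m(1−p*) = e·p* gives e = m(1−p*)/p* = 0.84×0.21550/0.78450 = 0.23075.
New p* = m/(m+e) = 0.84000/(0.84000+0.53534) = 0.61076.
Δp* = 0.61076 − 0.78450 = -0.17374.

-0.1737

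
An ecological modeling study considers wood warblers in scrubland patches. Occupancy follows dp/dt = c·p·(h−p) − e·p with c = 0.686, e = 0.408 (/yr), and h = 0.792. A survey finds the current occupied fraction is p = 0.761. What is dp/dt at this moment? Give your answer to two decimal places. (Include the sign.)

-0.29

Colonization term: c·p·(h−p) = 0.686×0.761×0.0310 = 0.01618.
Extinction term: e·p = 0.31049.
dp/dt = 0.01618 − 0.31049 = -0.29430.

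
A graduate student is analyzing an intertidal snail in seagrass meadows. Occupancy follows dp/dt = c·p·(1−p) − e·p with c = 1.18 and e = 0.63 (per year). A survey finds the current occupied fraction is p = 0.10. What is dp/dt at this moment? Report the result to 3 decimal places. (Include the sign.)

0.043

Colonization term: c·p·(1−p) = 1.18×0.10×0.9000 = 0.10620.
Extinction term: e·p = 0.06300.
dp/dt = 0.10620 − 0.06300 = 0.04320.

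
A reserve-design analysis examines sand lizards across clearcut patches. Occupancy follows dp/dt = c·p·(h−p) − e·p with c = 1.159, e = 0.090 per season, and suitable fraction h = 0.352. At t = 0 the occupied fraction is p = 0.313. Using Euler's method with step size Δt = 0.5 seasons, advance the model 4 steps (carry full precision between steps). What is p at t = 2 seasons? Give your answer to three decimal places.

Update rule: p ← p + [c·p·(h−p) − e·p]·Δt with Δt = 0.5.
t = 0.5: p = 0.31300 + (-0.00701) = 0.30599
t = 1: p = 0.30599 + (-0.00561) = 0.30038
t = 1.5: p = 0.30038 + (-0.00453) = 0.29585
t = 2: p = 0.29585 + (-0.00369) = 0.29216

0.292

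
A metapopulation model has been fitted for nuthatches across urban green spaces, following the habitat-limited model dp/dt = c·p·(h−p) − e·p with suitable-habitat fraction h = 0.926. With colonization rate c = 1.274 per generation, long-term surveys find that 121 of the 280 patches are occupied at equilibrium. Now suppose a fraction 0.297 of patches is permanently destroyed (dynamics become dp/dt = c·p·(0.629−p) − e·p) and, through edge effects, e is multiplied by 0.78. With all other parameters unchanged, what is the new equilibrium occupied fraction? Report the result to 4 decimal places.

Observed p* = 121/280 = 0.43214.
Balance c(h−p*) = e gives e = 1.274×(0.926 − 0.43214) = 0.62918.
New p* = 0.629 − e/c = 0.629 − 0.49076/1.27400 = 0.24379.

0.2438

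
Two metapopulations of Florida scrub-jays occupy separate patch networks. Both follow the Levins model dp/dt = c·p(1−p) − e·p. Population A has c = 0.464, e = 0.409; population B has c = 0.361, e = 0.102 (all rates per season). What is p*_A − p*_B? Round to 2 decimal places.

A: p*_A = 1 − 0.409/0.464 = 0.1185.
B: p*_B = 1 − 0.102/0.361 = 0.7175.
p*_A − p*_B = 0.1185 − 0.7175 = -0.5989.

-0.60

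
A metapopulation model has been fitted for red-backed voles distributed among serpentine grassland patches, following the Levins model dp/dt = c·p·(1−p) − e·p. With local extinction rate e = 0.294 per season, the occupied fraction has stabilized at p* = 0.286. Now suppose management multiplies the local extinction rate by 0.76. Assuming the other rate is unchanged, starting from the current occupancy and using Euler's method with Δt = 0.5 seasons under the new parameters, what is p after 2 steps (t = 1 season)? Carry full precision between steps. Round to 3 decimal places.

Balance c(1−p*) = e gives c = e/(1 − 0.28600) = 0.294/0.71400 = 0.41176.
Starting from p₀ = 0.28600; update p ← p + (dp/dt)·Δt with the new parameters.
  1  |  dp/dt·Δt = +0.010090  |  p_1 = 0.296090
  2  |  dp/dt·Δt = +0.009831  |  p_2 = 0.305921

0.306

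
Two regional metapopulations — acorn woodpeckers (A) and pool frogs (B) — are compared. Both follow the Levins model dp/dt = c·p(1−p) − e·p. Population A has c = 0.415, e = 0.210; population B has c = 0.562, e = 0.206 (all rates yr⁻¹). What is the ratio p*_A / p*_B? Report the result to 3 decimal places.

0.780

A: p*_A = 1 − 0.210/0.415 = 0.4940.
B: p*_B = 1 − 0.206/0.562 = 0.6335.
p*_A / p*_B = 0.4940/0.6335 = 0.7798.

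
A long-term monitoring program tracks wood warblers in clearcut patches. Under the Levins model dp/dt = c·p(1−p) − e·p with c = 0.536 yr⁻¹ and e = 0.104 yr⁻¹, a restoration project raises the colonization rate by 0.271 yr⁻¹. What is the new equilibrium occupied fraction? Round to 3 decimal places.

Before: p* = 1 − 0.104/0.536 = 0.8060.
After the change, c = 0.807, e = 0.104, so p* = 1 − 0.104/0.807 = 0.8711.

0.871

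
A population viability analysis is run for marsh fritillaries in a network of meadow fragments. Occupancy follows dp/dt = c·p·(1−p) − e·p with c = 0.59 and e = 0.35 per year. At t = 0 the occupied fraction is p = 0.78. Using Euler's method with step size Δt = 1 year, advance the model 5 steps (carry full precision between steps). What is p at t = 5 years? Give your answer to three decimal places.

0.452

Update rule: p ← p + [c·p·(1−p) − e·p]·Δt with Δt = 1.
p: 0.78000 → 0.60824  (Δp = -0.17176)
p: 0.60824 → 0.53595  (Δp = -0.07230)
p: 0.53595 → 0.49510  (Δp = -0.04084)
p: 0.49510 → 0.46930  (Δp = -0.02580)
p: 0.46930 → 0.45199  (Δp = -0.01731)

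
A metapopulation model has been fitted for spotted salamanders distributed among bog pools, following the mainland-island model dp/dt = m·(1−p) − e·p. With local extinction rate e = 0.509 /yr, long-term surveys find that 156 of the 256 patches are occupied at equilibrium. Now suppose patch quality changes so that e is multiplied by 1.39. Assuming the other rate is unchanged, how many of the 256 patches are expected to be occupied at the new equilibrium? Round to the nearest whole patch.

135

Observed p* = 156/256 = 0.60938.
Balance m(1−p*) = e·p* gives m = e·p*/(1−p*) = 0.509×0.60938/0.39062 = 0.79406.
New p* = m/(m+e) = 0.79406/(0.79406+0.70751) = 0.52882.
Expected occupied = 256 × 0.52882 = 135.38 ≈ 135.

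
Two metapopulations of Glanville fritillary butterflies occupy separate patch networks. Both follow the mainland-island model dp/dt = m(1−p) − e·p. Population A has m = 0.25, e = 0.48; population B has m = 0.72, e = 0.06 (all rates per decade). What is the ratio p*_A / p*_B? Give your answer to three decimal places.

A: p*_A = m/(m+e) = 0.25/0.7300 = 0.3425.
B: p*_B = 0.72/0.7800 = 0.9231.
p*_A / p*_B = 0.3425/0.9231 = 0.3710.

0.371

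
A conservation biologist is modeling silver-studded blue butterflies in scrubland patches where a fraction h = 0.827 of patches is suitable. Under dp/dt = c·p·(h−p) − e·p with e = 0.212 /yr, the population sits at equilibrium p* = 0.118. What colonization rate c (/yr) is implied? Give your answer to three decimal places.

At equilibrium c(h−p*) = e, so c = e/(h−p*).
c = 0.212/(0.827 − 0.118) = 0.212/0.7090 = 0.2990.

0.299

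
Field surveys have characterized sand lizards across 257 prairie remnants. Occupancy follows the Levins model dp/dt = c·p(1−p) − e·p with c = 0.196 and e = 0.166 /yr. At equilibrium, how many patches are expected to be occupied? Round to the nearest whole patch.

p* = 1 − e/c = 1 − 0.166/0.196 = 0.1531.
Expected occupied patches = N × p* = 257 × 0.1531 = 39.34 ≈ 39.

39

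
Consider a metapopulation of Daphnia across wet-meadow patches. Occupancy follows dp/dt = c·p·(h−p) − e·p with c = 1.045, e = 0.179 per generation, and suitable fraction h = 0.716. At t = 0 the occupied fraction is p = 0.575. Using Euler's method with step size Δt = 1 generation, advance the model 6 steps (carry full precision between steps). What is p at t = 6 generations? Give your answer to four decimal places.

0.5449

Update rule: p ← p + [c·p·(h−p) − e·p]·Δt with Δt = 1.
  1  |  dp/dt·Δt = -0.018202  |  p_1 = 0.556798
  2  |  dp/dt·Δt = -0.007035  |  p_2 = 0.549764
  3  |  dp/dt·Δt = -0.002904  |  p_3 = 0.546859
  4  |  dp/dt·Δt = -0.001229  |  p_4 = 0.545630
  5  |  dp/dt·Δt = -0.000526  |  p_5 = 0.545104
  6  |  dp/dt·Δt = -0.000226  |  p_6 = 0.544879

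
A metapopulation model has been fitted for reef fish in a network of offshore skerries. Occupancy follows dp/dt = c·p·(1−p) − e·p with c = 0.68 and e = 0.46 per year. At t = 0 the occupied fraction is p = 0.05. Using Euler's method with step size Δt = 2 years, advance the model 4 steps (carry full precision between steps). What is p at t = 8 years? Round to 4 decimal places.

0.1548

Update rule: p ← p + [c·p·(1−p) − e·p]·Δt with Δt = 2.
t = 2: p = 0.05000 + (+0.01860) = 0.06860
t = 4: p = 0.06860 + (+0.02378) = 0.09238
t = 6: p = 0.09238 + (+0.02904) = 0.12143
t = 8: p = 0.12143 + (+0.03338) = 0.15480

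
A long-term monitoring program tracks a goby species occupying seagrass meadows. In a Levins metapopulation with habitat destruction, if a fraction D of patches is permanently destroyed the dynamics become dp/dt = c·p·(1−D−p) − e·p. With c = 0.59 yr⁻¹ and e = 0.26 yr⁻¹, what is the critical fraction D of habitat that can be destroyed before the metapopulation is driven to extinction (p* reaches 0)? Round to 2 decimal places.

0.56

The nontrivial equilibrium is p* = (1−D) − e/c; extinction occurs when this hits zero.
So D_crit = 1 − e/c = 1 − 0.26/0.59 = 1 − 0.4407 = 0.5593.
Note this equals the original equilibrium occupancy — the Levins extinction-debt result.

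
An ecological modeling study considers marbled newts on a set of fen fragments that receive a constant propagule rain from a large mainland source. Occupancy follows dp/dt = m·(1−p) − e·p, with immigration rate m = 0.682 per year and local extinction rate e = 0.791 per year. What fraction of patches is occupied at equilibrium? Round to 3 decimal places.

At equilibrium the propagule rain into empty patches balances local extinction: m(1−p*) = e·p*.
p* = m/(m+e) = 0.682/(0.682+0.791) = 0.682/1.4730 = 0.4630.

0.463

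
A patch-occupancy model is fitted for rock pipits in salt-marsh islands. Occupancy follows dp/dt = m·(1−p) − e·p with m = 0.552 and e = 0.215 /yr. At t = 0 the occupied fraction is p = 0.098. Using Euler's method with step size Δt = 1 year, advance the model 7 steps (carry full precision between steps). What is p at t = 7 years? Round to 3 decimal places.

0.720

Update rule: p ← p + [m·(1−p) − e·p]·Δt with Δt = 1.
step 1: Δp = +0.47683, p = 0.57483
step 2: Δp = +0.11110, p = 0.68594
step 3: Δp = +0.02589, p = 0.71182
step 4: Δp = +0.00603, p = 0.71785
step 5: Δp = +0.00141, p = 0.71926
step 6: Δp = +0.00033, p = 0.71959
step 7: Δp = +0.00008, p = 0.71966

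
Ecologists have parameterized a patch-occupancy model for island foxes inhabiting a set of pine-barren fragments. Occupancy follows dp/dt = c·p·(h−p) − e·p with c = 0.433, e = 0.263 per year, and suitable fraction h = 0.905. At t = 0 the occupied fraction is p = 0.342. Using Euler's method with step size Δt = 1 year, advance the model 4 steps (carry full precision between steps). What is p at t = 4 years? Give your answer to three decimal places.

Update rule: p ← p + [c·p·(h−p) − e·p]·Δt with Δt = 1.
  1  |  dp/dt·Δt = -0.006574  |  p_1 = 0.335426
  2  |  dp/dt·Δt = -0.005492  |  p_2 = 0.329934
  3  |  dp/dt·Δt = -0.004618  |  p_3 = 0.325316
  4  |  dp/dt·Δt = -0.003903  |  p_4 = 0.321413

0.321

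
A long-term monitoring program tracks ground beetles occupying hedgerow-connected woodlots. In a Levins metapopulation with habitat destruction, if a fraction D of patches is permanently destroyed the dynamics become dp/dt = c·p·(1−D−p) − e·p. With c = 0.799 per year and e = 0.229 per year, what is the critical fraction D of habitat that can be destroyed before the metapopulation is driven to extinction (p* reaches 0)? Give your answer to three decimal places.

0.713

The nontrivial equilibrium is p* = (1−D) − e/c; extinction occurs when this hits zero.
So D_crit = 1 − e/c = 1 − 0.229/0.799 = 1 − 0.2866 = 0.7134.
This equals the undisturbed p*, a classic result of Lande's extension.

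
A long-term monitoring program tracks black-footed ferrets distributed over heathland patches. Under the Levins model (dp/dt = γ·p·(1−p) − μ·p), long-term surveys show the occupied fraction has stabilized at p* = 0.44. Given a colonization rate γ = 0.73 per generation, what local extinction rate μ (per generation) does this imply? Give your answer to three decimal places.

0.409

At equilibrium γ(1−p*) = μ.
μ = 0.73 × (1 − 0.44) = 0.73 × 0.5600 = 0.4088.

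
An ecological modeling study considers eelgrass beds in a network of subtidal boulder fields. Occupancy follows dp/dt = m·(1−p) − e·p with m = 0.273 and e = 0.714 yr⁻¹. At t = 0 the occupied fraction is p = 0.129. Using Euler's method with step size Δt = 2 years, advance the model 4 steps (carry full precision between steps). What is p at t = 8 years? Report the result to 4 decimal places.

Update rule: p ← p + [m·(1−p) − e·p]·Δt with Δt = 2.
  1  |  dp/dt·Δt = +0.291354  |  p_1 = 0.420354
  2  |  dp/dt·Δt = -0.283779  |  p_2 = 0.136575
  3  |  dp/dt·Δt = +0.276401  |  p_3 = 0.412976
  4  |  dp/dt·Δt = -0.269214  |  p_4 = 0.143762

0.1438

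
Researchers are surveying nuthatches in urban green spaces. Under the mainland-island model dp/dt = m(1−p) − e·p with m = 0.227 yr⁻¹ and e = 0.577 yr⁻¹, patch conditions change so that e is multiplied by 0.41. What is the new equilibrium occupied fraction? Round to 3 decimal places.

Before: p* = 0.227/(0.227+0.577) = 0.2823.
After: m = 0.227, e = 0.23657; p* = 0.227/0.4636 = 0.4897.

0.490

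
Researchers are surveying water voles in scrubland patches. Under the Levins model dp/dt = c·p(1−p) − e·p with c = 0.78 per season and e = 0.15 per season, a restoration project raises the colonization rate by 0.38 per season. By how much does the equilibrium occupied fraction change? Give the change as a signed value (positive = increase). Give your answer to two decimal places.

Before: p* = 1 − 0.15/0.78 = 0.8077.
After the change, c = 1.16, e = 0.15, so p* = 1 − 0.15/1.16 = 0.8707.
Δp* = 0.8707 − 0.8077 = +0.0630.

0.06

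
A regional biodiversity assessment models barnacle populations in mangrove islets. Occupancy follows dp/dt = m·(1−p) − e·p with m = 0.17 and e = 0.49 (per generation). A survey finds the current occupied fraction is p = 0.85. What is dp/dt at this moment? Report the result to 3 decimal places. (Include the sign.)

Colonization term: m·(1−p) = 0.17×0.1500 = 0.02550.
Extinction term: e·p = 0.41650.
dp/dt = 0.02550 − 0.41650 = -0.39100.

-0.391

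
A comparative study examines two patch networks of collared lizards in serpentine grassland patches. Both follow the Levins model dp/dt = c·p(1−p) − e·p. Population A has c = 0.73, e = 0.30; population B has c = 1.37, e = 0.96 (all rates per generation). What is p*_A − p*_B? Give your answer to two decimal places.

0.29

A: p*_A = 1 − 0.30/0.73 = 0.5890.
B: p*_B = 1 − 0.96/1.37 = 0.2993.
p*_A − p*_B = 0.5890 − 0.2993 = 0.2898.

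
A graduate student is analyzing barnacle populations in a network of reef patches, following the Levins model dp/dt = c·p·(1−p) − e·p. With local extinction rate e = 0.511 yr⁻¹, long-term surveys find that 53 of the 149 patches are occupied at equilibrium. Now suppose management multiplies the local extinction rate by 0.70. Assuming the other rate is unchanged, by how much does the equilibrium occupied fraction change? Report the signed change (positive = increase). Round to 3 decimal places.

Observed p* = 53/149 = 0.35570.
Balance c(1−p*) = e gives c = e/(1 − 0.35570) = 0.511/0.64430 = 0.79311.
New p* = 1 − e/c = 1 − 0.35770/0.79311 = 0.54899.
Δp* = 0.54899 − 0.35570 = +0.19329.

0.193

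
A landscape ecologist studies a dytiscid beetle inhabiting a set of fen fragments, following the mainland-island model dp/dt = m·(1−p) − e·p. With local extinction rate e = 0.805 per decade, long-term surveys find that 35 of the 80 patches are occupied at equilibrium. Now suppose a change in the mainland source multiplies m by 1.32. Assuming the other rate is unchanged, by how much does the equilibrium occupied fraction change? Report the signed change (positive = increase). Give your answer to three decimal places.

0.069

Observed p* = 35/80 = 0.43750.
Balance m(1−p*) = e·p* gives m = e·p*/(1−p*) = 0.805×0.43750/0.56250 = 0.62611.
New p* = m/(m+e) = 0.82647/(0.82647+0.80500) = 0.50658.
Δp* = 0.50658 − 0.43750 = +0.06908.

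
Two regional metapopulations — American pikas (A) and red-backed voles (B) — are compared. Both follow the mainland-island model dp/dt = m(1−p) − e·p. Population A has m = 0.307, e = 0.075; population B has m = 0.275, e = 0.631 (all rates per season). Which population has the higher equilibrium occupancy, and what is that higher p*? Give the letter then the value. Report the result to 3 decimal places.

A: p*_A = m/(m+e) = 0.307/0.3820 = 0.8037.
B: p*_B = 0.275/0.9060 = 0.3035.
A is higher at 0.8037.

A, 0.804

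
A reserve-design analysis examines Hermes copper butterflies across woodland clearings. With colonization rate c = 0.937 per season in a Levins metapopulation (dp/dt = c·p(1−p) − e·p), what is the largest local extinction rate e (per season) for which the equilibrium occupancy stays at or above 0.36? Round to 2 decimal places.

0.60

1 − e/c ≥ 0.36 ⇒ e ≤ c(1 − 0.36) = 0.937 × 0.6400.
e_max = 0.5997.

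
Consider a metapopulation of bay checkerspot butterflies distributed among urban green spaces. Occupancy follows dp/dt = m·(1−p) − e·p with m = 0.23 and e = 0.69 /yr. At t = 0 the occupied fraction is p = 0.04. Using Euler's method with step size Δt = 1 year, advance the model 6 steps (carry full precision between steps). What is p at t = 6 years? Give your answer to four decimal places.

Update rule: p ← p + [m·(1−p) − e·p]·Δt with Δt = 1.
t = 1: p = 0.04000 + (+0.19320) = 0.23320
t = 2: p = 0.23320 + (+0.01546) = 0.24866
t = 3: p = 0.24866 + (+0.00124) = 0.24989
t = 4: p = 0.24989 + (+0.00010) = 0.24999
t = 5: p = 0.24999 + (+0.00001) = 0.25000
t = 6: p = 0.25000 + (+0.00000) = 0.25000

0.2500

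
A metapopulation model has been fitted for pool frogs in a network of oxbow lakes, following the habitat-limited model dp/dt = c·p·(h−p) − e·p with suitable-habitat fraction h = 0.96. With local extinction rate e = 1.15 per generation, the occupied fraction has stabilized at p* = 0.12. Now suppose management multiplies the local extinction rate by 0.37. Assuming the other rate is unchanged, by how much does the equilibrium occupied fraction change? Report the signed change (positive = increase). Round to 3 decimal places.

Balance c(h−p*) = e gives c = e/(0.96 − 0.12000) = 1.15/0.84000 = 1.36905.
New p* = 0.96 − e/c = 0.96 − 0.42550/1.36905 = 0.64920.
Δp* = 0.64920 − 0.12000 = +0.52920.

0.529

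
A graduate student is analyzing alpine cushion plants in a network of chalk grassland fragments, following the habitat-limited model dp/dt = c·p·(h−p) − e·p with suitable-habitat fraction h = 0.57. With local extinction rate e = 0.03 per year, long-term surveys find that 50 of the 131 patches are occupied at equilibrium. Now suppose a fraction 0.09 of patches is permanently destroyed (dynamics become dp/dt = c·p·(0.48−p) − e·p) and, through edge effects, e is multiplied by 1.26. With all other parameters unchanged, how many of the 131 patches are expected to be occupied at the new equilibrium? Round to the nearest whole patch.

Observed p* = 50/131 = 0.38168.
Balance c(h−p*) = e gives c = e/(0.57 − 0.38168) = 0.03/0.18832 = 0.15930.
New p* = 0.48 − e/c = 0.48 − 0.03780/0.15930 = 0.24271.
Expected occupied = 131 × 0.24271 = 31.80 ≈ 32.

32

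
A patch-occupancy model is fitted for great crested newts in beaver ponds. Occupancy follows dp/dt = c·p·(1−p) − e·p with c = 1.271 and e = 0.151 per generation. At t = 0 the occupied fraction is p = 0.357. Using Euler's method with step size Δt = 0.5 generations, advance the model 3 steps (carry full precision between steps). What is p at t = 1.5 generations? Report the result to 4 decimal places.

0.7060

Update rule: p ← p + [c·p·(1−p) − e·p]·Δt with Δt = 0.5.
t = 0.5: p = 0.35700 + (+0.11893) = 0.47593
t = 1: p = 0.47593 + (+0.12257) = 0.59850
t = 1.5: p = 0.59850 + (+0.10752) = 0.70602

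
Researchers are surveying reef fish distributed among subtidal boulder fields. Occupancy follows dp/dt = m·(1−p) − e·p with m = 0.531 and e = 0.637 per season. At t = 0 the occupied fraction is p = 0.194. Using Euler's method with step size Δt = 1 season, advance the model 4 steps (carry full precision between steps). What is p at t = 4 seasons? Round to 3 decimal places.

0.454

Update rule: p ← p + [m·(1−p) − e·p]·Δt with Δt = 1.
t = 1: p = 0.19400 + (+0.30441) = 0.49841
t = 2: p = 0.49841 + (-0.05114) = 0.44727
t = 3: p = 0.44727 + (+0.00859) = 0.45586
t = 4: p = 0.45586 + (-0.00144) = 0.45442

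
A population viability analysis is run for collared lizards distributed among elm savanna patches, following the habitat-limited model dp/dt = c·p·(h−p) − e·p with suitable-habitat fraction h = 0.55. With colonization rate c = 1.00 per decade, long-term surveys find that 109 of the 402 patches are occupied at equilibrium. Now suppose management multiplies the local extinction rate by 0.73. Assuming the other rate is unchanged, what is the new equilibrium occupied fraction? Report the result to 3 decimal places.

Observed p* = 109/402 = 0.27114.
Balance c(h−p*) = e gives e = 1.00×(0.55 − 0.27114) = 0.27886.
New p* = 0.55 − e/c = 0.55 − 0.20357/1.00000 = 0.34643.

0.346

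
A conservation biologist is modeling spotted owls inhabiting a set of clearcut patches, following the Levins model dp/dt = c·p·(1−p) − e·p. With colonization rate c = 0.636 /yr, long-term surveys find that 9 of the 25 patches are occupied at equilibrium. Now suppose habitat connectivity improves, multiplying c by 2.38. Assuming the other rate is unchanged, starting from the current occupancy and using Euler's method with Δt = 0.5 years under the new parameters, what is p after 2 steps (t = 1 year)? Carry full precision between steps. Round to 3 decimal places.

Observed p* = 9/25 = 0.36000.
Balance c(1−p*) = e gives e = 0.636×(1 − 0.36000) = 0.40704.
Starting from p₀ = 0.36000; update p ← p + (dp/dt)·Δt with the new parameters.
  1  |  dp/dt·Δt = +0.101109  |  p_1 = 0.461109
  2  |  dp/dt·Δt = +0.094220  |  p_2 = 0.555329

0.555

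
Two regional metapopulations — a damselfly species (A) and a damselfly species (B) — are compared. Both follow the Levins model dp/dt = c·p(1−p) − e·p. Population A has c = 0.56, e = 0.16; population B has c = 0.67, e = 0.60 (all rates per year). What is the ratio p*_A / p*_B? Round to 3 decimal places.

A: p*_A = 1 − 0.16/0.56 = 0.7143.
B: p*_B = 1 − 0.60/0.67 = 0.1045.
p*_A / p*_B = 0.7143/0.1045 = 6.8367.

6.837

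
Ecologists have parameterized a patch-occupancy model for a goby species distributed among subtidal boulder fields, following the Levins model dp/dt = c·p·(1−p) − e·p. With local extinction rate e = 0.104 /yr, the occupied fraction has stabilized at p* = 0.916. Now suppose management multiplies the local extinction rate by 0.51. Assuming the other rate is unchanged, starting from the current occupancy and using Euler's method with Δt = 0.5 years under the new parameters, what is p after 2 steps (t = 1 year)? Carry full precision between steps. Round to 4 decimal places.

0.9497

Balance c(1−p*) = e gives c = e/(1 − 0.91600) = 0.104/0.08400 = 1.23810.
Starting from p₀ = 0.91600; update p ← p + (dp/dt)·Δt with the new parameters.
p: 0.91600 → 0.93934  (Δp = +0.02334)
p: 0.93934 → 0.94970  (Δp = +0.01036)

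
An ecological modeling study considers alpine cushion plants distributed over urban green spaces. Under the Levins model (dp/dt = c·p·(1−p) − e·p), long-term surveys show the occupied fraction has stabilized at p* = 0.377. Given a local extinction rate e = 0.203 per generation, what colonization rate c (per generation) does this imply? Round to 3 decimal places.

At equilibrium c(1−p*) = e, so c = e/(1−p*).
c = 0.203/(1 − 0.377) = 0.203/0.6230 = 0.3258.

0.326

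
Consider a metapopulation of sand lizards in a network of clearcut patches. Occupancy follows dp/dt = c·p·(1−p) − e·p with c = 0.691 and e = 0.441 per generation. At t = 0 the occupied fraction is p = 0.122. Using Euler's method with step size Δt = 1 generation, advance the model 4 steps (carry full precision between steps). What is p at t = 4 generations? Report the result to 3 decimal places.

Update rule: p ← p + [c·p·(1−p) − e·p]·Δt with Δt = 1.
  1  |  dp/dt·Δt = +0.020215  |  p_1 = 0.142215
  2  |  dp/dt·Δt = +0.021578  |  p_2 = 0.163793
  3  |  dp/dt·Δt = +0.022410  |  p_3 = 0.186203
  4  |  dp/dt·Δt = +0.022593  |  p_4 = 0.208796

0.209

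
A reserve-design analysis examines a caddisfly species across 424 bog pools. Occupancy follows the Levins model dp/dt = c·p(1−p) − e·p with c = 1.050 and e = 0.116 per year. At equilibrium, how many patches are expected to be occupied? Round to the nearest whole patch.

p* = 1 − e/c = 1 − 0.116/1.050 = 0.8895.
Expected occupied patches = N × p* = 424 × 0.8895 = 377.16 ≈ 377.

377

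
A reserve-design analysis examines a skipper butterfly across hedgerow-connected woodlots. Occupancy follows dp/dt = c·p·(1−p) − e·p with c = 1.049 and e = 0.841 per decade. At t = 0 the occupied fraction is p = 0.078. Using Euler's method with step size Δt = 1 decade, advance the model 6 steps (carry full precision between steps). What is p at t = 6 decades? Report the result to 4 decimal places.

Update rule: p ← p + [c·p·(1−p) − e·p]·Δt with Δt = 1.
  1  |  dp/dt·Δt = +0.009842  |  p_1 = 0.087842
  2  |  dp/dt·Δt = +0.010177  |  p_2 = 0.098019
  3  |  dp/dt·Δt = +0.010309  |  p_3 = 0.108328
  4  |  dp/dt·Δt = +0.010222  |  p_4 = 0.118550
  5  |  dp/dt·Δt = +0.009916  |  p_5 = 0.128466
  6  |  dp/dt·Δt = +0.009409  |  p_6 = 0.137875

0.1379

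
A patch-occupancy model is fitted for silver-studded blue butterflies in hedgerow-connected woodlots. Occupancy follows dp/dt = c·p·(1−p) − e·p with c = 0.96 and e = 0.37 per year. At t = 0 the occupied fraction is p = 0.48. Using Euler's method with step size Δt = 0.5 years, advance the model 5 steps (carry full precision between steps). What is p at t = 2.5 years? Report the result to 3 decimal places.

Update rule: p ← p + [c·p·(1−p) − e·p]·Δt with Δt = 0.5.
t = 0.5: p = 0.48000 + (+0.03101) = 0.51101
t = 1: p = 0.51101 + (+0.02541) = 0.53641
t = 1.5: p = 0.53641 + (+0.02013) = 0.55654
t = 2: p = 0.55654 + (+0.01551) = 0.57205
t = 2.5: p = 0.57205 + (+0.01168) = 0.58373

0.584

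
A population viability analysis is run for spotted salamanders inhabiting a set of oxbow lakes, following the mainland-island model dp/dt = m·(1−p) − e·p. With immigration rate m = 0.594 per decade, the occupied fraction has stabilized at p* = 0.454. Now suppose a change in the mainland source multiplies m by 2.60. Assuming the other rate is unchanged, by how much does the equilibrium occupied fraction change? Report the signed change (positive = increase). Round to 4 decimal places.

Balance m(1−p*) = e·p* gives e = m(1−p*)/p* = 0.594×0.54600/0.45400 = 0.71437.
New p* = m/(m+e) = 1.54440/(1.54440+0.71437) = 0.68373.
Δp* = 0.68373 − 0.45400 = +0.22973.

0.2297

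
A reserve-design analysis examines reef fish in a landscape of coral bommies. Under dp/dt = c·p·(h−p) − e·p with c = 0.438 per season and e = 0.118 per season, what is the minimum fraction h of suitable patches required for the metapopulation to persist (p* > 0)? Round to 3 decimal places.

0.269

p* = h − e/c is positive only when h > e/c.
h_min = e/c = 0.118/0.438 = 0.2694.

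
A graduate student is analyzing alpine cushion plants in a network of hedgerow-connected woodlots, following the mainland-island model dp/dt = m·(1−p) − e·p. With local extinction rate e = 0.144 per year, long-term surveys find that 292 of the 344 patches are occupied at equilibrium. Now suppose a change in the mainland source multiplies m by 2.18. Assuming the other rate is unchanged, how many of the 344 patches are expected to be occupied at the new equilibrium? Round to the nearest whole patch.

318

Observed p* = 292/344 = 0.84884.
Balance m(1−p*) = e·p* gives m = e·p*/(1−p*) = 0.144×0.84884/0.15116 = 0.80863.
New p* = m/(m+e) = 1.76281/(1.76281+0.14400) = 0.92448.
Expected occupied = 344 × 0.92448 = 318.02 ≈ 318.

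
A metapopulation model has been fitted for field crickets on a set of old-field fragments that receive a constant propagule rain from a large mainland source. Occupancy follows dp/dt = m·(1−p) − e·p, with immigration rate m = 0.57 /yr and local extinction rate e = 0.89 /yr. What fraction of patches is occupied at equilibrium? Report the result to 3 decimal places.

Setting dp/dt = 0: m − m·p* = e·p*, so m = (m+e)·p*.
p* = m/(m+e) = 0.57/(0.57+0.89) = 0.57/1.4600 = 0.3904.

0.390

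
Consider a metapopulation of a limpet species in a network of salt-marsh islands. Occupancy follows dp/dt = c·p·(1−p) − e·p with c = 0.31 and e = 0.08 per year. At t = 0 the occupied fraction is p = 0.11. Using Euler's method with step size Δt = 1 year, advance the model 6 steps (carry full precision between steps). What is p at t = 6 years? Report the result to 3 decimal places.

Update rule: p ← p + [c·p·(1−p) − e·p]·Δt with Δt = 1.
p: 0.11000 → 0.13155  (Δp = +0.02155)
p: 0.13155 → 0.15644  (Δp = +0.02489)
p: 0.15644 → 0.18484  (Δp = +0.02839)
p: 0.18484 → 0.21676  (Δp = +0.03192)
p: 0.21676 → 0.25205  (Δp = +0.03529)
p: 0.25205 → 0.29032  (Δp = +0.03828)

0.290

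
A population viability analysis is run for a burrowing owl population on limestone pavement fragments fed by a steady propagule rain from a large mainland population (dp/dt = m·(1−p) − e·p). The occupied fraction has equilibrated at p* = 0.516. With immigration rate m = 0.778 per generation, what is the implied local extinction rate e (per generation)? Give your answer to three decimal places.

0.730

At equilibrium m(1−p*) = e·p*, so e = m(1−p*)/p*.
e = 0.778 × 0.4840 / 0.516 = 0.7298.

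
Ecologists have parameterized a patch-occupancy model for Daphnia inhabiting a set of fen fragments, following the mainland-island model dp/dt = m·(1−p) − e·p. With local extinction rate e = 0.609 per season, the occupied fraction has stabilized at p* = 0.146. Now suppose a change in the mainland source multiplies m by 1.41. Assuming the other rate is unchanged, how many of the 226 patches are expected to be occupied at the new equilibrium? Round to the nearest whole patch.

Balance m(1−p*) = e·p* gives m = e·p*/(1−p*) = 0.609×0.14600/0.85400 = 0.10411.
New p* = m/(m+e) = 0.14680/(0.14680+0.60900) = 0.19423.
Expected occupied = 226 × 0.19423 = 43.90 ≈ 44.

44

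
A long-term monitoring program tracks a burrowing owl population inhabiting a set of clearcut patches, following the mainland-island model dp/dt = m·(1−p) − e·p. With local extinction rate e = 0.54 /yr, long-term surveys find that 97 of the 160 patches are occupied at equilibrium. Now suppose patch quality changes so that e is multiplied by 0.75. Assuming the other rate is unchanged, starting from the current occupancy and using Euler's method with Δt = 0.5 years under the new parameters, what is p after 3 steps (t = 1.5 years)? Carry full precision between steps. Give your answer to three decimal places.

0.669

Observed p* = 97/160 = 0.60625.
Balance m(1−p*) = e·p* gives m = e·p*/(1−p*) = 0.54×0.60625/0.39375 = 0.83143.
Starting from p₀ = 0.60625; update p ← p + (dp/dt)·Δt with the new parameters.
step 1: Δp = +0.04092, p = 0.64717
step 2: Δp = +0.01562, p = 0.66280
step 3: Δp = +0.00596, p = 0.66876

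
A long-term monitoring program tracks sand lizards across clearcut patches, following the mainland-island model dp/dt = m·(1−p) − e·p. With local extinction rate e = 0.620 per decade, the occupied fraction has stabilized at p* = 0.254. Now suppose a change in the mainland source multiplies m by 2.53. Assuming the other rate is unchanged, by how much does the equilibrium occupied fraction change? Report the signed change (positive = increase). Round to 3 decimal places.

0.209

Balance m(1−p*) = e·p* gives m = e·p*/(1−p*) = 0.620×0.25400/0.74600 = 0.21110.
New p* = m/(m+e) = 0.53408/(0.53408+0.62000) = 0.46278.
Δp* = 0.46278 − 0.25400 = +0.20878.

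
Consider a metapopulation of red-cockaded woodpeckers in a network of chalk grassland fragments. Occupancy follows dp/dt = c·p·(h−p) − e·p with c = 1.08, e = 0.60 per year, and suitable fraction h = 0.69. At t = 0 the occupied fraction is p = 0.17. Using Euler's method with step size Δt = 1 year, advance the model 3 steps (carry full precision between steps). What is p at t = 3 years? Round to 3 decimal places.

0.154

Update rule: p ← p + [c·p·(h−p) − e·p]·Δt with Δt = 1.
  1  |  dp/dt·Δt = -0.006528  |  p_1 = 0.163472
  2  |  dp/dt·Δt = -0.005125  |  p_2 = 0.158347
  3  |  dp/dt·Δt = -0.004088  |  p_3 = 0.154259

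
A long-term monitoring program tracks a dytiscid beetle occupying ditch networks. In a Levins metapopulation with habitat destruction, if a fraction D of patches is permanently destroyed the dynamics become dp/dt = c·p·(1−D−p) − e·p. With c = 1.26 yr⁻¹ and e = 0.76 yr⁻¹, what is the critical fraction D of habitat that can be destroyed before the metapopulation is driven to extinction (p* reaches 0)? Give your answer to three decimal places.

0.397

The nontrivial equilibrium is p* = (1−D) − e/c; extinction occurs when this hits zero.
So D_crit = 1 − e/c = 1 − 0.76/1.26 = 1 − 0.6032 = 0.3968.
Note this equals the original equilibrium occupancy — the Levins extinction-debt result.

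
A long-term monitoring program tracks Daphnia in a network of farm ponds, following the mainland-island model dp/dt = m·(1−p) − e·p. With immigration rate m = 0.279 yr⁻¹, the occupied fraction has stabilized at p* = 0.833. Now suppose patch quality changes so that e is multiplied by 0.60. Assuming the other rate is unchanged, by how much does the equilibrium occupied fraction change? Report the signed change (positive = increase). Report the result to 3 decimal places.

0.060

Balance m(1−p*) = e·p* gives e = m(1−p*)/p* = 0.279×0.16700/0.83300 = 0.05593.
New p* = m/(m+e) = 0.27900/(0.27900+0.03356) = 0.89263.
Δp* = 0.89263 − 0.83300 = +0.05963.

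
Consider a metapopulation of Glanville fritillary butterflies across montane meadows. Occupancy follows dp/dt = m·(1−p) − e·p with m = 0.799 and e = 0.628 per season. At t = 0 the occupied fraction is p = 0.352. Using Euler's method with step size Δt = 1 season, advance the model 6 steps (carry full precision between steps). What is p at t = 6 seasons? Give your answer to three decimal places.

0.559

Update rule: p ← p + [m·(1−p) − e·p]·Δt with Δt = 1.
step 1: Δp = +0.29670, p = 0.64870
step 2: Δp = -0.12669, p = 0.52201
step 3: Δp = +0.05410, p = 0.57610
step 4: Δp = -0.02310, p = 0.55300
step 5: Δp = +0.00986, p = 0.56287
step 6: Δp = -0.00421, p = 0.55866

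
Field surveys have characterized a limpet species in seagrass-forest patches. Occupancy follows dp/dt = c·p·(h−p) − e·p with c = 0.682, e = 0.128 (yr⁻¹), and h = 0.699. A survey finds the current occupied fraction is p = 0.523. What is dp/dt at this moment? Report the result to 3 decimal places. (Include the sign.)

Colonization term: c·p·(h−p) = 0.682×0.523×0.1760 = 0.06278.
Extinction term: e·p = 0.06694.
dp/dt = 0.06278 − 0.06694 = -0.00417.

-0.004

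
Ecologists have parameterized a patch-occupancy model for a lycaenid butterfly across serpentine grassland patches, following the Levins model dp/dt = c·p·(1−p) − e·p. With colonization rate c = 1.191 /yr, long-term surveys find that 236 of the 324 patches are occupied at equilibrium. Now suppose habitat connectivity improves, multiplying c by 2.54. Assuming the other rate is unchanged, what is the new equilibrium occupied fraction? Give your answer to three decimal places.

Observed p* = 236/324 = 0.72840.
Balance c(1−p*) = e gives e = 1.191×(1 − 0.72840) = 0.32348.
New p* = 1 − e/c = 1 − 0.32348/3.02514 = 0.89307.

0.893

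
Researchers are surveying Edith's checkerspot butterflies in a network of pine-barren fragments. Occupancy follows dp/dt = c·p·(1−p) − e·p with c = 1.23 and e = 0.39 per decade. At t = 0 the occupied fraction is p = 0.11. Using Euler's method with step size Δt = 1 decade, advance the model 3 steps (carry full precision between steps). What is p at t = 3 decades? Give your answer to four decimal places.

0.4433

Update rule: p ← p + [c·p·(1−p) − e·p]·Δt with Δt = 1.
t = 1: p = 0.11000 + (+0.07752) = 0.18752
t = 2: p = 0.18752 + (+0.11426) = 0.30178
t = 3: p = 0.30178 + (+0.14148) = 0.44326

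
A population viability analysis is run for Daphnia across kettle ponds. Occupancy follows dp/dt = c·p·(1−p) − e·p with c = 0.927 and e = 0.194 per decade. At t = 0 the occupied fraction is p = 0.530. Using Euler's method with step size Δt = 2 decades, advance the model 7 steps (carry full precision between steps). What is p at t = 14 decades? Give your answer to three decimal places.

Update rule: p ← p + [c·p·(1−p) − e·p]·Δt with Δt = 2.
t = 2: p = 0.53000 + (+0.25619) = 0.78619
t = 4: p = 0.78619 + (+0.00660) = 0.79280
t = 6: p = 0.79280 + (-0.00305) = 0.78975
t = 8: p = 0.78975 + (+0.00143) = 0.79117
t = 10: p = 0.79117 + (-0.00066) = 0.79051
t = 12: p = 0.79051 + (+0.00031) = 0.79082
t = 14: p = 0.79082 + (-0.00014) = 0.79068

0.791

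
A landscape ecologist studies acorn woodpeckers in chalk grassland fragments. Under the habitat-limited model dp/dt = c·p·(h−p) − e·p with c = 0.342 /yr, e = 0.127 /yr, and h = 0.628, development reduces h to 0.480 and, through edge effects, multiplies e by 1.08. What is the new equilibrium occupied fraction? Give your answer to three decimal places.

Before: p* = h − e/c = 0.628 − 0.127/0.342 = 0.628 − 0.3713 = 0.2567.
After: c = 0.342, e = 0.13716, h = 0.480; p* = 0.480 − 0.13716/0.342 = 0.0789.

0.079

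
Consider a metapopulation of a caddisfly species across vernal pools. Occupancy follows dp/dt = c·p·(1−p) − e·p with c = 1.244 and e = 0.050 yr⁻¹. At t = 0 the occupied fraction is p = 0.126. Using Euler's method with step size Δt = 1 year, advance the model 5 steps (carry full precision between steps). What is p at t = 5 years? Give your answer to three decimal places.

Update rule: p ← p + [c·p·(1−p) − e·p]·Δt with Δt = 1.
  1  |  dp/dt·Δt = +0.130694  |  p_1 = 0.256694
  2  |  dp/dt·Δt = +0.224523  |  p_2 = 0.481218
  3  |  dp/dt·Δt = +0.286500  |  p_3 = 0.767718
  4  |  dp/dt·Δt = +0.183453  |  p_4 = 0.951171
  5  |  dp/dt·Δt = +0.010219  |  p_5 = 0.961390

0.961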